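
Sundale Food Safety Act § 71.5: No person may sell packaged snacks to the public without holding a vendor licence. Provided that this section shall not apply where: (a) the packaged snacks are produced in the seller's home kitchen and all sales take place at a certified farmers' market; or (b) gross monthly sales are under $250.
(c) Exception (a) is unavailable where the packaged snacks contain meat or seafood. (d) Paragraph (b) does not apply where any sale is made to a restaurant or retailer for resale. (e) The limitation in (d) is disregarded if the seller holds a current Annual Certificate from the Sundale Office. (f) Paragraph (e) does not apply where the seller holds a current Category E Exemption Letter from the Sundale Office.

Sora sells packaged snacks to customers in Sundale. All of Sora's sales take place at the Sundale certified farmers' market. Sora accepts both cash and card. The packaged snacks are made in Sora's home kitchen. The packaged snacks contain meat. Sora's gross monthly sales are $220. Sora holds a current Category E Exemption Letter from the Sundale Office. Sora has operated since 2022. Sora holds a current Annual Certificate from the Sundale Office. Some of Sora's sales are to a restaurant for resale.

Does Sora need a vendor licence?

Yes — Sora must hold a vendor licence.

All of (a)'s requirements are met (the packaged snacks are home-kitchen produced; all sales are at a certified farmers' market). But: (c) applies — the packaged snacks contain meat. (a) is therefore removed.
Exception (b)'s conditions are all satisfied: gross monthly sales are $220, under the $250 limit. However, paragraphs (d)–(f) must be considered: (d) operates against (b): some sales are to a restaurant for resale. (e) operates (a current Annual Certificate is held), but is overridden by (f): (f) is triggered — a current Category E Exemption Letter is held. (b) is therefore removed.
No exception is made out. Sora falls within the general rule.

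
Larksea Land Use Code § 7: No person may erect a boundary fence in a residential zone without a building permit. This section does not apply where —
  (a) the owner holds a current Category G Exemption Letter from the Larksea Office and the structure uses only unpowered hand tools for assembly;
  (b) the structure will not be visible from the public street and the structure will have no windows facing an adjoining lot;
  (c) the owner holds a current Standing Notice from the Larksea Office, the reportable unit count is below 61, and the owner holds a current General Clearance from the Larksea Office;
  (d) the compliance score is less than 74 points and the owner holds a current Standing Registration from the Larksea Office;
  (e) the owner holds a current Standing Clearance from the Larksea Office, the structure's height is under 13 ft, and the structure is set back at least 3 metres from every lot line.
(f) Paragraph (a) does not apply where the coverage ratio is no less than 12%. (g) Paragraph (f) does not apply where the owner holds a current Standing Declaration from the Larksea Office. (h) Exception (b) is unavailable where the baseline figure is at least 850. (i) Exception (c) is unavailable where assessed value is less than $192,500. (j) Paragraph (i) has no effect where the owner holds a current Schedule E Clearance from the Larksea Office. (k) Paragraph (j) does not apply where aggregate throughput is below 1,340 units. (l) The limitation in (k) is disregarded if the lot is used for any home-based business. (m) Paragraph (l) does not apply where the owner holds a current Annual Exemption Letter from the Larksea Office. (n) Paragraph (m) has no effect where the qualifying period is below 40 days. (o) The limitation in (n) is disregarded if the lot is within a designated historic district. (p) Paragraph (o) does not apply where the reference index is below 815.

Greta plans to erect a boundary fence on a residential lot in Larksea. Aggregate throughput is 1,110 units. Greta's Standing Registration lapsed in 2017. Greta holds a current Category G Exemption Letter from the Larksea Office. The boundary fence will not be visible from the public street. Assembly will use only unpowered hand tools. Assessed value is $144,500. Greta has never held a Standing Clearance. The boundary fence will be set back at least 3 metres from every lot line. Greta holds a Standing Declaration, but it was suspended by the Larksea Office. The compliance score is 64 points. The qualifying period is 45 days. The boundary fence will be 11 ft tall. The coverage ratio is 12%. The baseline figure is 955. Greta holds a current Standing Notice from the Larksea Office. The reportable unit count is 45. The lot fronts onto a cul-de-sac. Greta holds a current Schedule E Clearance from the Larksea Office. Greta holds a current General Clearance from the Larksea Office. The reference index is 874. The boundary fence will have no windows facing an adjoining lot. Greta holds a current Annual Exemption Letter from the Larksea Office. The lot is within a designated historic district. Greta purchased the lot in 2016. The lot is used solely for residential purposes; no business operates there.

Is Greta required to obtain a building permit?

Exception (a)'s conditions are all satisfied: a current Category G Exemption Letter is held; assembly uses only hand tools. But: (f) operates against (a): the coverage ratio is 12%, meeting the 12% threshold. (g) is not triggered (no current Standing Declaration is held), so (f) stands. (a) is therefore removed.
Exception (b)'s conditions are all satisfied: the structure will not be visible from the street; no windows face an adjoining lot. Turning to paragraph (h): (h) applies — the baseline figure is 955, meeting the 850 threshold. Exception (b) does not apply.
Exception (c): a current Standing Notice is held; the reportable unit count is 45, below the 61 limit; a current General Clearance is held — every condition holds. However, paragraphs (i)–(p) must be considered: (i) applies — assessed value is $144,500, less than the $192,500 limit. (j) is triggered (a current Schedule E Clearance is held), but is set aside by (k): (k) is triggered — aggregate throughput is 1,110 units, below the 1,340 units limit. (l) is not triggered (the lot is solely residential), so (k) stands. (c) is therefore removed.
Exception (d) requires that the owner holds a current Standing Registration from the Larksea Office; but the Standing Registration is not current, so (d) is unavailable.
Exception (e) does not apply: there is no Standing Clearance in force.
No exception applies. The general rule governs.

Yes — Greta must obtain a building permit.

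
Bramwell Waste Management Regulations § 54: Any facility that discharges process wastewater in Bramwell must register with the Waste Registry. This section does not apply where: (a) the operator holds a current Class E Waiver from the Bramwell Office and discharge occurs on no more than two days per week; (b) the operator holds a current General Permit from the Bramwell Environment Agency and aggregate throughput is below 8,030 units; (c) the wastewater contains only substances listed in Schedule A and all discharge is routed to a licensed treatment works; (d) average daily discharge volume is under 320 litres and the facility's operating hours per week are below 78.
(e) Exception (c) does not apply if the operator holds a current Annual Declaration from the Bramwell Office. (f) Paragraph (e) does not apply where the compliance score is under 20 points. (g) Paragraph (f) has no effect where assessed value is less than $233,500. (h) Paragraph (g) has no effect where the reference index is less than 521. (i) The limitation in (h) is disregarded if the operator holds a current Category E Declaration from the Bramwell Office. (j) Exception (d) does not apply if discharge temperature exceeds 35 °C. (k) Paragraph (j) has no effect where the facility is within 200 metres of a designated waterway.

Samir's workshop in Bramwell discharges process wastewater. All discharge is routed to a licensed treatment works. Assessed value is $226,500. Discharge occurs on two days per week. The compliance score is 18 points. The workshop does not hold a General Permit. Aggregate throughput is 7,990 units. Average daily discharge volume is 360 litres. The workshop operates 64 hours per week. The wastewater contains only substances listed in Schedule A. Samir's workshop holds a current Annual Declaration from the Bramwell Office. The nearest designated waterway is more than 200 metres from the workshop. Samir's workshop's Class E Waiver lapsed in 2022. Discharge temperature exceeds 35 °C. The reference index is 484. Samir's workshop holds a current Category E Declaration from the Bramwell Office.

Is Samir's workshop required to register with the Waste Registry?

Exception (a) does not apply: there is no Class E Waiver in force.
Exception (b) does not apply: no General Permit is held.
Exception (c)'s conditions are all satisfied: the wastewater is Schedule-A-only; discharge is routed to a licensed treatment works. But: (e) operates against (c): a current Annual Declaration is held. (f) would limit (e) — the compliance score is 18 points, under the 20 points limit — but (g) sets (f) aside: (g) operates against (f): assessed value is $226,500, less than the $233,500 limit. (h) is engaged (the reference index is 484, less than the 521 limit), but is set aside by (i): (i) is triggered — a current Category E Declaration is held. So (c) is unavailable.
Exception (d) does not apply: average daily discharge volume is 360 litres, not under 320 litres.
None of the exceptions is available; § 54 applies in full.

Yes — Samir's workshop must register with the Waste Registry.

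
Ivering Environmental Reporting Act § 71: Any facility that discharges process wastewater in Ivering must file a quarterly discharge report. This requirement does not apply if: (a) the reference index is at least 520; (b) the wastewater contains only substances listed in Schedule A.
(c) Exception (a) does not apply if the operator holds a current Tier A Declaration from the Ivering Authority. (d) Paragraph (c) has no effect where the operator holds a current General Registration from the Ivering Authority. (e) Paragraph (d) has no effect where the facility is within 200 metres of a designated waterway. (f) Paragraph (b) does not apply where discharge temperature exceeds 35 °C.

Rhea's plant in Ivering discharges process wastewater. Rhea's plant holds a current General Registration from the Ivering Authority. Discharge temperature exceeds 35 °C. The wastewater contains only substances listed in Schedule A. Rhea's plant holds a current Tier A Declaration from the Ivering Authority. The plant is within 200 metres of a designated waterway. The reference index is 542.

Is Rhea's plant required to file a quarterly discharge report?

All of (a)'s requirements are met (the reference index is 542, meeting the 520 threshold). However, paragraphs (c)–(e) must be considered: (c) operates against (a): a current Tier A Declaration is held. (d) is engaged (a current General Registration is held), but is displaced by (e): (e) operates against (d): the plant is within 200 m of a designated waterway. (a) is therefore removed.
All of (b)'s requirements are met (the wastewater is Schedule-A-only). But applying paragraph (f): (f) operates against (b): discharge temperature exceeds 35 °C. So (b) is unavailable.
None of the exceptions is available; § 71 applies in full.

Yes — Rhea's plant must file a quarterly discharge report.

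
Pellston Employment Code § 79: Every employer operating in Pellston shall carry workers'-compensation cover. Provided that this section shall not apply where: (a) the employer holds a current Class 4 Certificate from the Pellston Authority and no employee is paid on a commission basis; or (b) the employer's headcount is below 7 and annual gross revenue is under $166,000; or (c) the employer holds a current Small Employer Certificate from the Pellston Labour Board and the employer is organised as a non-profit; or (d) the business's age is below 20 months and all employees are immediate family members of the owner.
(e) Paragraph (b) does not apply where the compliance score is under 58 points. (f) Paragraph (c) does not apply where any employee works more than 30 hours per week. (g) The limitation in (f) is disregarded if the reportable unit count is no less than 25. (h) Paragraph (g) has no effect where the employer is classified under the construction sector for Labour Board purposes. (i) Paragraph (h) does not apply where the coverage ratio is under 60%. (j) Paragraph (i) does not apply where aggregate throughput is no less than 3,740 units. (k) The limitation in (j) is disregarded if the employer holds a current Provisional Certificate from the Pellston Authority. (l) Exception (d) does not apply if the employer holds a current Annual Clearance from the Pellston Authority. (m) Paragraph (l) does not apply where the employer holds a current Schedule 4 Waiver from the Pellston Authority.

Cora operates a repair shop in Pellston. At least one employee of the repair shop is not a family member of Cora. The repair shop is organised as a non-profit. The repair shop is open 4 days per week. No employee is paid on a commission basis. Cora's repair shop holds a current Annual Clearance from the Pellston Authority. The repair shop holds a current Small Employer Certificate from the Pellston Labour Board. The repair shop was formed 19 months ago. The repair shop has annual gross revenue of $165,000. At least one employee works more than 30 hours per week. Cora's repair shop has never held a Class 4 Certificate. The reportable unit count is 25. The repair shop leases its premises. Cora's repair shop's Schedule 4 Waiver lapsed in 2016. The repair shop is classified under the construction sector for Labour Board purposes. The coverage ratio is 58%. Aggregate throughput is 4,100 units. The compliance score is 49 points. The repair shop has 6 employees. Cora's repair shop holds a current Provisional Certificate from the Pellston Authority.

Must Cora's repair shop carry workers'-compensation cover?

No — exception (c) applies; Cora's repair shop is not required to carry workers'-compensation cover.

Exception (a) does not apply: no current Class 4 Certificate is held.
Exception (b)'s conditions are all satisfied: the employer's headcount is 6, below the 7 limit; annual gross revenue is $165,000, under the $166,000 limit. But: (e) operates against (b): the compliance score is 49 points, under the 58 points limit. Exception (b) does not apply.
Exception (c)'s conditions are all satisfied: a current Small Employer Certificate is held; the employer is a non-profit. As to paragraphs (f)–(k): (f) would limit (c) — at least one employee exceeds 30 hours/week — but (g) sets (f) aside: (g) operates against (f): the reportable unit count is 25, meeting the 25 threshold. (h) would limit (g) — the repair shop is classified under the construction sector — but (i) sets (h) aside: (i) operates against (h): the coverage ratio is 58%, under the 60% limit. (j) is engaged (aggregate throughput is 4,100 units, meeting the 3,740 units threshold), but is set aside by (k): (k) operates against (j): a current Provisional Certificate is held. Exception (c) stands.
Exception (d) does not apply: at least one employee is not a family member.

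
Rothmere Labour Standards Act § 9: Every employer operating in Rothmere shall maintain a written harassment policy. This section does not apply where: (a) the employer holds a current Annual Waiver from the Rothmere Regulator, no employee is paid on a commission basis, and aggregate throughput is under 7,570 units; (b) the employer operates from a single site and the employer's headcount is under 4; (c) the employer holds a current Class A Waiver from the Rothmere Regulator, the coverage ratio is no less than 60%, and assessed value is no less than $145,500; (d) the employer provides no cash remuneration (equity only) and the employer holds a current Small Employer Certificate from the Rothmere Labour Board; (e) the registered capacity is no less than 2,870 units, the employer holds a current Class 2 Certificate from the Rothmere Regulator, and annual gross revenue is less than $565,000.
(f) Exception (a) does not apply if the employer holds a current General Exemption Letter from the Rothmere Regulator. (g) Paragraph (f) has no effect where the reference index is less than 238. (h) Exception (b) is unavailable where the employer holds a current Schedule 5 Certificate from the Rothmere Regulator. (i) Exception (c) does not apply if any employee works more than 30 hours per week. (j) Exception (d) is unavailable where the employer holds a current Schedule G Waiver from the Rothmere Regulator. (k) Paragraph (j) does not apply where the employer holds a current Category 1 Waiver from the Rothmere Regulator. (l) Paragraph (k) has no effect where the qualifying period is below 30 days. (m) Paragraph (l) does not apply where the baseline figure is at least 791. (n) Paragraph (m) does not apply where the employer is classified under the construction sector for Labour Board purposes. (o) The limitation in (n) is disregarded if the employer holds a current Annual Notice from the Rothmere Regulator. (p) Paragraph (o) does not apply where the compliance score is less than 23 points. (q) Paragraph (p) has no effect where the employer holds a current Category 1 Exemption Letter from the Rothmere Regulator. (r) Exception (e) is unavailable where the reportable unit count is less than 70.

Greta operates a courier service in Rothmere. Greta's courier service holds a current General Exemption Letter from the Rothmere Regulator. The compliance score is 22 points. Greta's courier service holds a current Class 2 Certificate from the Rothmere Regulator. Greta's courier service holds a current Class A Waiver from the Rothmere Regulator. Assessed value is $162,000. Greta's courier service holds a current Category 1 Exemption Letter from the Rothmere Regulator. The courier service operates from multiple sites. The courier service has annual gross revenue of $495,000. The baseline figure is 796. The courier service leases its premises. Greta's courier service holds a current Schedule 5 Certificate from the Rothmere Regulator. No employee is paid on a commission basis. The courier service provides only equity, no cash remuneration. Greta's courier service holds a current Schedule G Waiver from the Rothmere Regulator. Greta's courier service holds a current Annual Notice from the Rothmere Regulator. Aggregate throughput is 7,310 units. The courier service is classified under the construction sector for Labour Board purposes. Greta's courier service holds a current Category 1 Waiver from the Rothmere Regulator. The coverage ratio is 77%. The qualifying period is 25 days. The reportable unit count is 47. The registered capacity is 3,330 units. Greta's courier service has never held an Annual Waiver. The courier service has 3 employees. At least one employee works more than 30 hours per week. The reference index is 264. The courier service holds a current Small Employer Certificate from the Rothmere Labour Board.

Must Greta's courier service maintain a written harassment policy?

No — exception (d) applies; Greta's courier service is not required to maintain a written harassment policy.

Exception (a) fails — there is no Annual Waiver in force.
Exception (b) requires that the employer operates from a single site; but the employer operates from multiple sites, so (b) is unavailable.
Exception (c)'s conditions are all satisfied: a current Class A Waiver is held; the coverage ratio is 77%, meeting the 60% threshold; assessed value is $162,000, meeting the $145,500 threshold. But: (i) operates against (c): at least one employee exceeds 30 hours/week. So (c) is unavailable.
Exception (d)'s conditions are all satisfied: remuneration is equity-only; a current Small Employer Certificate is held. As to paragraphs (j)–(q): (j) applies (a current Schedule G Waiver is held), but yields to (k): (k) applies — a current Category 1 Waiver is held. (l) would limit (k) — the qualifying period is 25 days, below the 30 days limit — but (m) sets (l) aside: (m) is triggered — the baseline figure is 796, meeting the 791 threshold. (n) would limit (m) — the courier service is classified under the construction sector — but (o) sets (n) aside: (o) operates against (n): a current Annual Notice is held. (p) would limit (o) — the compliance score is 22 points, less than the 23 points limit — but (q) sets (p) aside: (q) operates against (p): a current Category 1 Exemption Letter is held. Exception (d) stands.
All of (e)'s requirements are met (the registered capacity is 3,330 units, meeting the 2,870 units threshold; a current Class 2 Certificate is held; annual gross revenue is $495,000, less than the $565,000 limit). Turning to paragraph (r): (r) operates against (e): the reportable unit count is 47, less than the 70 limit. (e) is therefore removed.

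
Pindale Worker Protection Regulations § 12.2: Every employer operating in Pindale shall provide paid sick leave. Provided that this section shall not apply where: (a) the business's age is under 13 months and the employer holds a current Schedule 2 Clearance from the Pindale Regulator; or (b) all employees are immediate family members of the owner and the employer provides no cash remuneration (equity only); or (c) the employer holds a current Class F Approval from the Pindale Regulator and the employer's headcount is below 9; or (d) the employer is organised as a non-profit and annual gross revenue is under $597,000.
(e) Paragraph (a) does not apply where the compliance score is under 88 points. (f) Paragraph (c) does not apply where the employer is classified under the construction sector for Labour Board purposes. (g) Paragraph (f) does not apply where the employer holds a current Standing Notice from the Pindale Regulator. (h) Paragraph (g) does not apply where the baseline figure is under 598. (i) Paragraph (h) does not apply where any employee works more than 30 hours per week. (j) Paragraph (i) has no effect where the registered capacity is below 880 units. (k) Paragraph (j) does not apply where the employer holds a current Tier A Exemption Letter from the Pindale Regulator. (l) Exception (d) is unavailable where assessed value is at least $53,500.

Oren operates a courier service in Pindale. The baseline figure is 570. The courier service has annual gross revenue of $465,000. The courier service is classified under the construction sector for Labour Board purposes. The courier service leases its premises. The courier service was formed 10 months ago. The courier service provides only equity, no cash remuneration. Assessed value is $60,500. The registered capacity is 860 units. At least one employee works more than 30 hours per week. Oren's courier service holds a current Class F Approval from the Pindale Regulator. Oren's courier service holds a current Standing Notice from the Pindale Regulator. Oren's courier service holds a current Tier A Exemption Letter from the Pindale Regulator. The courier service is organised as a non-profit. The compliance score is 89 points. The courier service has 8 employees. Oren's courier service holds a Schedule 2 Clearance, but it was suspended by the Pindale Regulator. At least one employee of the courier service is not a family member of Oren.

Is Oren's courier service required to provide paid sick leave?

No — exception (c) applies; Oren's courier service is not required to provide paid sick leave.

Exception (a) fails — there is no Schedule 2 Clearance in force.
Exception (b) requires that all employees are immediate family members of the owner; but at least one employee is not a family member, so (b) is unavailable.
Exception (c)'s conditions are all satisfied: a current Class F Approval is held; the employer's headcount is 8, below the 9 limit. Considering the limiting provisions: (f) applies (the courier service is classified under the construction sector), but is itself disapplied by (g): (g) operates against (f): a current Standing Notice is held. (h) is triggered (the baseline figure is 570, under the 598 limit), but is overridden by (i): (i) is triggered — at least one employee exceeds 30 hours/week. (j) would limit (i) — the registered capacity is 860 units, below the 880 units limit — but (k) sets (j) aside: (k) is triggered — a current Tier A Exemption Letter is held. Exception (c) stands.
Exception (d)'s conditions are all satisfied: the employer is a non-profit; annual gross revenue is $465,000, under the $597,000 limit. But applying paragraph (l): (l) is engaged — assessed value is $60,500, meeting the $53,500 threshold. Exception (d) does not apply.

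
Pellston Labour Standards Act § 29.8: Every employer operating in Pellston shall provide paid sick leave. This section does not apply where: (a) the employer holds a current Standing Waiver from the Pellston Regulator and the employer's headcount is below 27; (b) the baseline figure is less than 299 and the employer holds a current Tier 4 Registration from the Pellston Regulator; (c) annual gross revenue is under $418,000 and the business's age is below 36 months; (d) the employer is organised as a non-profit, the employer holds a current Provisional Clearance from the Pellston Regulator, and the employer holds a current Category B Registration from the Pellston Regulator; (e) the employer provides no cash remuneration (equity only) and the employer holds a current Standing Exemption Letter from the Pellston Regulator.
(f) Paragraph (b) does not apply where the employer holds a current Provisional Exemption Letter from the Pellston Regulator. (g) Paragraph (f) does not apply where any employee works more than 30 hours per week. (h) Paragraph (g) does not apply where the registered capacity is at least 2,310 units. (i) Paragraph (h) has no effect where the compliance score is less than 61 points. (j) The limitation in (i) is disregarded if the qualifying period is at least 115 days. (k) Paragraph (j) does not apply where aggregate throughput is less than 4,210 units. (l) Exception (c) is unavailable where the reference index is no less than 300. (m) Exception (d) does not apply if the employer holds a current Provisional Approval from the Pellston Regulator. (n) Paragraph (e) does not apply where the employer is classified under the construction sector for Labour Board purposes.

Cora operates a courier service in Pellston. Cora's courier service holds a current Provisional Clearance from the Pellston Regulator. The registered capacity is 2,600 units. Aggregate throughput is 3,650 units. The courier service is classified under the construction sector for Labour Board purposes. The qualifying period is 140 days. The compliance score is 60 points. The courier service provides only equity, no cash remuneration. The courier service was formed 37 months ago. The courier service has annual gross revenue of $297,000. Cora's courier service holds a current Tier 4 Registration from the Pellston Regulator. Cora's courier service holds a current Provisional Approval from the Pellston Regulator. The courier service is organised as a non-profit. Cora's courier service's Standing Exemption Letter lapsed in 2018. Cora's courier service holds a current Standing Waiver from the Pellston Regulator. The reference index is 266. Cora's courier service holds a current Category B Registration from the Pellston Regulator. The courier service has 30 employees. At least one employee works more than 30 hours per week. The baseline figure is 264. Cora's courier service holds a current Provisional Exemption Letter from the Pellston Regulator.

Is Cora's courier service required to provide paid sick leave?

No — exception (b) applies; Cora's courier service is not required to provide paid sick leave.

Exception (a) does not apply: the employer's headcount is 30, not below 27.
All of (b)'s requirements are met (the baseline figure is 264, less than the 299 limit; a current Tier 4 Registration is held). As to paragraphs (f)–(k): (f) would limit (b) — a current Provisional Exemption Letter is held — but (g) sets (f) aside: (g) operates against (f): at least one employee exceeds 30 hours/week. (h) operates (the registered capacity is 2,600 units, meeting the 2,310 units threshold), but is itself disapplied by (i): (i) operates — the compliance score is 60 points, less than the 61 points limit. (j) operates (the qualifying period is 140 days, meeting the 115 days threshold), but is set aside by (k): (k) is triggered — aggregate throughput is 3,650 units, less than the 4,210 units limit. Exception (b) stands.
Exception (c) fails — the business's age is 37 months, not below 36 months.
All of (d)'s requirements are met (the employer is a non-profit; a current Provisional Clearance is held; a current Category B Registration is held). Turning to paragraph (m): (m) operates against (d): a current Provisional Approval is held. Exception (d) does not apply.
Exception (e) does not apply: the Standing Exemption Letter is not current.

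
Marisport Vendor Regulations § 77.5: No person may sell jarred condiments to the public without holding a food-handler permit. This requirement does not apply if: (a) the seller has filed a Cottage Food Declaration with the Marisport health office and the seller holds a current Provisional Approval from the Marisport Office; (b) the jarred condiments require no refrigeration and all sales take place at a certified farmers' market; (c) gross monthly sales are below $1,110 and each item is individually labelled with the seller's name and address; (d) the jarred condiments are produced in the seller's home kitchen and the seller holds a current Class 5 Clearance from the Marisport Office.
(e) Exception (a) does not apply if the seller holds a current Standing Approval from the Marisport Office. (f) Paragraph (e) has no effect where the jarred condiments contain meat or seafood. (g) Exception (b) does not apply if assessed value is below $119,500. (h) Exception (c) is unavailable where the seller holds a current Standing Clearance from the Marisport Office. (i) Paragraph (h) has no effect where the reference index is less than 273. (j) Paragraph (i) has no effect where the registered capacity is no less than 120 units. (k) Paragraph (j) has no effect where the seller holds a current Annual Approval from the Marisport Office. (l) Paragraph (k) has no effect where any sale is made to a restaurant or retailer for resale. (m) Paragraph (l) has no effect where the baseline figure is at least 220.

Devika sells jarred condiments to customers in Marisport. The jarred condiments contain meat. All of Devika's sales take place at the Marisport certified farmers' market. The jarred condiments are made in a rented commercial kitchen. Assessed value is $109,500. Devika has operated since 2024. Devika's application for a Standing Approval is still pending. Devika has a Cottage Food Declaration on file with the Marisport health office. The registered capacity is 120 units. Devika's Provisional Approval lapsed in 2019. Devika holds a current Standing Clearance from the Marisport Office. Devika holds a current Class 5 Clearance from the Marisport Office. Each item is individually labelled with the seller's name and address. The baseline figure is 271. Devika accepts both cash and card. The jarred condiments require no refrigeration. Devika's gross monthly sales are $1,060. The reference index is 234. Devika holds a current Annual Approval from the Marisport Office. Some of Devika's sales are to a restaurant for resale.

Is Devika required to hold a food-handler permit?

Exception (a) requires that the seller holds a current Provisional Approval from the Marisport Office; but there is no Provisional Approval in force, so (a) is unavailable.
Exception (b) is satisfied on its face — the jarred condiments are shelf-stable; all sales are at a certified farmers' market. But applying paragraph (g): (g) is engaged — assessed value is $109,500, below the $119,500 limit. Exception (b) does not apply.
Exception (c) is satisfied on its face — gross monthly sales are $1,060, below the $1,110 limit; items are individually labelled. Applying paragraphs (h)–(m): (h) operates (a current Standing Clearance is held), but is itself disapplied by (i): (i) operates — the reference index is 234, less than the 273 limit. (j) is engaged (the registered capacity is 120 units, meeting the 120 units threshold), but yields to (k): (k) is engaged — a current Annual Approval is held. (l) would limit (k) — some sales are to a restaurant for resale — but (m) sets (l) aside: (m) is triggered — the baseline figure is 271, meeting the 220 threshold. (c) remains available.
Exception (d) fails — the jarred condiments are made in a commercial kitchen, not a home kitchen.

No — exception (c) applies; Devika is not required to hold a food-handler permit.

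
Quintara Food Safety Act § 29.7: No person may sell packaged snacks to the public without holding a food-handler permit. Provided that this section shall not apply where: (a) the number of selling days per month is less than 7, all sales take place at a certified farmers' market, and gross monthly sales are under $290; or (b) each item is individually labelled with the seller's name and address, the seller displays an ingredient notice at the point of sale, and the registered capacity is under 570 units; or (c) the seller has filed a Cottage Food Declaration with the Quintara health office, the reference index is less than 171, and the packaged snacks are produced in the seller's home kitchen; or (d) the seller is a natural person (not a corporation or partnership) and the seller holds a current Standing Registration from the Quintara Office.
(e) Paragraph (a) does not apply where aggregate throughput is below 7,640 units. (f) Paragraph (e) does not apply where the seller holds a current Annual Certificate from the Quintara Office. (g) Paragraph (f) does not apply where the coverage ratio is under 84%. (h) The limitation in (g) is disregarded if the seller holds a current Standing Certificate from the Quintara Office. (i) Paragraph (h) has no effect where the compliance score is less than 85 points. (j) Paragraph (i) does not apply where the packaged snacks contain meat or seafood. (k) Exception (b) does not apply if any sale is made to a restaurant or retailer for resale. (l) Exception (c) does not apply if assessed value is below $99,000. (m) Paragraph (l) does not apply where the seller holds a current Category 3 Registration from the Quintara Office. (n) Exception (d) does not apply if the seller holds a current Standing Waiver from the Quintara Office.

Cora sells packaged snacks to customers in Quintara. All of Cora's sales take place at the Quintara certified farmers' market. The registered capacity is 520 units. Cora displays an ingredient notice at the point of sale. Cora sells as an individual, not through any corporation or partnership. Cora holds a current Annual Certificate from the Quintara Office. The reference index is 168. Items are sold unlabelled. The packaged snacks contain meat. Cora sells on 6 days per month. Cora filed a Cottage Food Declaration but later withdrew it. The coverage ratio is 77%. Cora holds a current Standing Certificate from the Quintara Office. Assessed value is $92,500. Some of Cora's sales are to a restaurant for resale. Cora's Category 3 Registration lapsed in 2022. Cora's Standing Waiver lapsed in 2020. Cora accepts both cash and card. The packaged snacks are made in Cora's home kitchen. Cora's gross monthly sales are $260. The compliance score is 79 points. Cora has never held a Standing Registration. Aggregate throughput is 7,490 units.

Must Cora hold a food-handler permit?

Exception (a)'s conditions are all satisfied: the number of selling days per month is 6, less than the 7 limit; all sales are at a certified farmers' market; gross monthly sales are $260, under the $290 limit. As to paragraphs (e)–(j): (e) would limit (a) — aggregate throughput is 7,490 units, below the 7,640 units limit — but (f) sets (e) aside: (f) is triggered — a current Annual Certificate is held. (g) operates (the coverage ratio is 77%, under the 84% limit), but is itself disapplied by (h): (h) applies — a current Standing Certificate is held. (i) is engaged (the compliance score is 79 points, less than the 85 points limit), but is displaced by (j): (j) operates against (i): the packaged snacks contain meat. Exception (a) stands.
Exception (b) requires that each item is individually labelled with the seller's name and address; but items are sold unlabelled, so (b) is unavailable.
Exception (c) does not apply: the Cottage Food Declaration was withdrawn.
Exception (d) requires that the seller holds a current Standing Registration from the Quintara Office; but no current Standing Registration is held, so (d) is unavailable.

No — exception (a) applies; Cora is not required to hold a food-handler permit.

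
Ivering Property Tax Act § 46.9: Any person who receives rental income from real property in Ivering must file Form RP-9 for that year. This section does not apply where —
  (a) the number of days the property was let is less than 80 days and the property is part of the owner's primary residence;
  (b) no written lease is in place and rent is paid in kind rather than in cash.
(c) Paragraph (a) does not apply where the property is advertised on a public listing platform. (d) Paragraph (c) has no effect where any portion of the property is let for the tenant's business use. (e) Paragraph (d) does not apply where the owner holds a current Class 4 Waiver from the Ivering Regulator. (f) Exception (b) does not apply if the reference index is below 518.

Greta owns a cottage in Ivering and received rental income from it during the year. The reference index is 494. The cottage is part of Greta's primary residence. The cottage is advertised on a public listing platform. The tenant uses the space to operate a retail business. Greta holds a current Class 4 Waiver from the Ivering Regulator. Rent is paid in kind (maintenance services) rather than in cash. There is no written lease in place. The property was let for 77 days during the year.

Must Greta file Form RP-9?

Yes — Greta must file Form RP-9.

Exception (a) is satisfied on its face — the number of days the property was let is 77 days, less than the 80 days limit; the cottage is part of the primary residence. Turning to paragraphs (c)–(e): (c) operates — the property is publicly advertised. (d) would limit (c) — the space is let for business use — but (e) sets (d) aside: (e) operates against (d): a current Class 4 Waiver is held. So (a) is unavailable.
Exception (b): there is no written lease; rent is paid in kind — every condition holds. However, paragraph (f) must be considered: (f) is engaged — the reference index is 494, below the 518 limit. So (b) is unavailable.
No exception is made out. Greta falls within the general rule.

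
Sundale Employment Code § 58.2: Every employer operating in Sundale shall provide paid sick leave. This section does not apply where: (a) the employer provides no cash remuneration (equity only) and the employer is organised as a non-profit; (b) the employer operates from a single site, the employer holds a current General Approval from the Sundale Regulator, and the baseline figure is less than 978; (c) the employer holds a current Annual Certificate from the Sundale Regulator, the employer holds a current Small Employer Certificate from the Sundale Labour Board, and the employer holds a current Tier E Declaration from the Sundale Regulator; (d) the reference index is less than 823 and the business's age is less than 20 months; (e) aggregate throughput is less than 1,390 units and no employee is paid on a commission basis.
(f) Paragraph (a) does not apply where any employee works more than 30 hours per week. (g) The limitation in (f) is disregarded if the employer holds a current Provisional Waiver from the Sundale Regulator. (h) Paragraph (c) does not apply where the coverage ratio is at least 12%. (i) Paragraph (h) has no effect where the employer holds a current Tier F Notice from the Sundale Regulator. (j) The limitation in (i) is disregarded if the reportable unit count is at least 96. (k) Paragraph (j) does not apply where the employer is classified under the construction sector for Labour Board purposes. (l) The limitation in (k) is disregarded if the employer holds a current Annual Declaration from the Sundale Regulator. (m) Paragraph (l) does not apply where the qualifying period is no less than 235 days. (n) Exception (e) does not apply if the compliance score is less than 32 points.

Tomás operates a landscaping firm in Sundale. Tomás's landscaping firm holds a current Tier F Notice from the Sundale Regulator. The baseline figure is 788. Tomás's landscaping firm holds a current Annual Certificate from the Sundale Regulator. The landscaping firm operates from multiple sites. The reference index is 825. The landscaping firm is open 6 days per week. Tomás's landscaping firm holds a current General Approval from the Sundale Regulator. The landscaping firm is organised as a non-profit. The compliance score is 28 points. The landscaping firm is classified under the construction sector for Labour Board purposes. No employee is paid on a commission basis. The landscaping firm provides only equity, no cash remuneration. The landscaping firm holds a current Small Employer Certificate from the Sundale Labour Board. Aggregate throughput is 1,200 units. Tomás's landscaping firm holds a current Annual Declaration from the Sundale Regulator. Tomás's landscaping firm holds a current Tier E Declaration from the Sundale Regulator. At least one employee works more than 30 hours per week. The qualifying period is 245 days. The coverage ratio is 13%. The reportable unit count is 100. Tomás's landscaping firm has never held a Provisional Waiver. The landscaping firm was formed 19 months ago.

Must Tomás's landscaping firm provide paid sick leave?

No — exception (c) applies; Tomás's landscaping firm is not required to provide paid sick leave.

Exception (a)'s conditions are all satisfied: remuneration is equity-only; the employer is a non-profit. Turning to paragraphs (f)–(g): (f) operates — at least one employee exceeds 30 hours/week. (g) is not engaged (there is no Provisional Waiver in force), so (f) stands. (a) is therefore removed.
Exception (b) requires that the employer operates from a single site; but the employer operates from multiple sites, so (b) is unavailable.
Exception (c)'s conditions are all satisfied: a current Annual Certificate is held; a current Small Employer Certificate is held; a current Tier E Declaration is held. Considering the limiting provisions: (h) would limit (c) — the coverage ratio is 13%, meeting the 12% threshold — but (i) sets (h) aside: (i) is triggered — a current Tier F Notice is held. (j) would limit (i) — the reportable unit count is 100, meeting the 96 threshold — but (k) sets (j) aside: (k) operates against (j): the landscaping firm is classified under the construction sector. (l) operates (a current Annual Declaration is held), but is set aside by (m): (m) operates — the qualifying period is 245 days, meeting the 235 days threshold. (c) remains available.
Exception (d) fails — the reference index is 825, not less than 823.
Exception (e) is satisfied on its face — aggregate throughput is 1,200 units, less than the 1,390 units limit; no employee is paid on commission. But applying paragraph (n): (n) applies — the compliance score is 28 points, less than the 32 points limit. Exception (e) does not apply.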